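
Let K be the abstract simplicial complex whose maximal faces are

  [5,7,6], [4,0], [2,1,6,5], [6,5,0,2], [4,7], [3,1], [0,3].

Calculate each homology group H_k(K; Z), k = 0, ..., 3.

H_0 = Z,  H_1 = Z^2,  H_2 = 0,  H_3 = 0.

K has 8 vertices, 15 edges, 8 triangles, 2 3-simplices.
rank ∂_0 = 0, rank ∂_1 = 7 ⇒ b_0 = 8 − 0 − 7 = 1; all invariant factors of ∂_1 are 1 so no torsion. So H_0 ≅ Z.
rank ∂_1 = 7, rank ∂_2 = 6 ⇒ b_1 = 15 − 7 − 6 = 2; all invariant factors of ∂_2 are 1 so no torsion. So H_1 ≅ Z^2.
rank ∂_2 = 6, rank ∂_3 = 2 ⇒ b_2 = 8 − 6 − 2 = 0; all invariant factors of ∂_3 are 1 so no torsion. So H_2 ≅ 0.
rank ∂_3 = 2, rank ∂_4 = 0 ⇒ b_3 = 2 − 2 − 0 = 0. So H_3 ≅ 0.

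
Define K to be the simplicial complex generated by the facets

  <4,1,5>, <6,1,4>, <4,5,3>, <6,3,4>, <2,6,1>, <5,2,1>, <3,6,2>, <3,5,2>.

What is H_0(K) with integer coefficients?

Order the vertices as 1 < 2 < 3 < 4 < 5 < 6. Listing each simplex with vertices in this order, K has dimension 2 with simplices:

  0-simplices (6): [1], [2], [3], [4], [5], [6]
  1-simplices (12): [1,2], [1,4], [1,5], [1,6], [2,3], [2,5], [2,6], [3,4], [3,5], [3,6], [4,5], [4,6]
  2-simplices (8): [1,2,5], [1,2,6], [1,4,5], [1,4,6], [2,3,5], [2,3,6], [3,4,5], [3,4,6]

so the chain groups are C_0 ≅ Z^6, C_1 ≅ Z^12, C_2 ≅ Z^8.

Boundary ∂_1: C_1 → C_0 maps an edge to its endpoints' difference, ∂[p,q] = q − p. For instance
  ∂[3,5] = [5] − [3].
The 6×12 boundary matrix has rank 5 and Smith normal form diag(1,1,1,1,1).

Boundary ∂_2: C_2 → C_1 sends each 2-simplex [p,q,r] to [q,r] − [p,r] + [p,q]. For instance
  ∂[2,3,5] = [3,5] − [2,5] + [2,3],
  ∂[3,4,6] = [4,6] − [3,6] + [3,4].
As a 12×8 matrix over Z this has rank 7, with invariant factors (1,1,1,1,1,1,1).

Now H_k = ker ∂_k / im ∂_{k+1}, so:

  H_0: rank C_0 − rank ∂_1 = 6 − 5 = 1, and the invariant factors of ∂_1 are all 1, so H_0 ≅ Z.

H_0 = Z.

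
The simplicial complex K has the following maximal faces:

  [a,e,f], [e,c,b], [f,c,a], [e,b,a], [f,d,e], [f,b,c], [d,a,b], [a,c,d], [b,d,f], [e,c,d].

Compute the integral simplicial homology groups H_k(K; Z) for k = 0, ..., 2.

H_0 ≅ Z,  H_1 ≅ Z_2,  H_2 = 0.

K has 6 vertices, 15 edges, 10 triangles.
rank ∂_0 = 0, rank ∂_1 = 5 ⇒ b_0 = 6 − 0 − 5 = 1; all invariant factors of ∂_1 are 1 so no torsion. So H_0 = Z.
rank ∂_1 = 5, rank ∂_2 = 10 ⇒ b_1 = 15 − 5 − 10 = 0; ∂_2 has invariant factor(s) [2] giving torsion. So H_1 = Z_2.
rank ∂_2 = 10, rank ∂_3 = 0 ⇒ b_2 = 10 − 10 − 0 = 0. So H_2 = 0.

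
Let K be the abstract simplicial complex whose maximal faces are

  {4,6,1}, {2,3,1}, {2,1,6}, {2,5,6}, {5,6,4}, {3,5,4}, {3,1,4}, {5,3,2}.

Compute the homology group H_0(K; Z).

H_0 ≅ Z.

Take the total order 1 < 2 < 3 < 4 < 5 < 6 on the vertex set. Then K (dimension 2) consists of the simplices:

  0-simplices (6): [1], [2], [3], [4], [5], [6]
  1-simplices (12): [1,2], [1,3], [1,4], [1,6], [2,3], [2,5], [2,6], [3,4], [3,5], [4,5], [4,6], [5,6]
  2-simplices (8): [1,2,3], [1,2,6], [1,3,4], [1,4,6], [2,3,5], [2,5,6], [3,4,5], [4,5,6]

Hence C_0 ≅ Z^6, C_1 ≅ Z^12, C_2 ≅ Z^8.

Boundary ∂_1: C_1 → C_0 maps an edge to its endpoints' difference, ∂[p,q] = q − p.
The 6×12 boundary matrix has rank 5 and Smith normal form diag(1,1,1,1,1).

∂_2: C_2 → C_1 maps a triangle to the signed sum of its edges. For instance
  ∂[3,4,5] = [4,5] − [3,5] + [3,4],
  ∂[4,5,6] = [5,6] − [4,6] + [4,5].
The 12×8 boundary matrix has rank 7 and Smith normal form diag(1,1,1,1,1,1,1).

Computing H_k = (kernel of ∂_k) / (image of ∂_{k+1}):

  H_0: rank C_0 − rank ∂_1 = 6 − 5 = 1, and the invariant factors of ∂_1 are all 1, so H_0 = Z.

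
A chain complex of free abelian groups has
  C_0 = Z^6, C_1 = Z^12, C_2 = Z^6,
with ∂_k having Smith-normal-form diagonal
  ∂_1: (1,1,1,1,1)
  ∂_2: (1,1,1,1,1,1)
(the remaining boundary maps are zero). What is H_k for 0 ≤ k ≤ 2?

H_0: b_0 = 6 − 0 − 5 = 1; torsion from ∂_1 factors > 1: none. So H_0 ≅ Z.
H_1: b_1 = 12 − 5 − 6 = 1; torsion from ∂_2 factors > 1: none. So H_1 ≅ Z.
H_2: b_2 = 6 − 6 − 0 = 0; torsion from ∂_3 factors > 1: none. So H_2 ≅ 0.

H_0 ≅ Z,  H_1 ≅ Z,  H_2 = 0.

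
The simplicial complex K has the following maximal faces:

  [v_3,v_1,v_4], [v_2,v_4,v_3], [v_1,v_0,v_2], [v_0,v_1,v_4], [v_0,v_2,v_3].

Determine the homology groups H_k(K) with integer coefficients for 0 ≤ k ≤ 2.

H_0 = Z,  H_1 = Z,  H_2 = 0.

Take the total order v_0 < v_1 < v_2 < v_3 < v_4 on the vertex set. Then K (dimension 2) consists of the simplices:

  0-simplices (5): [v_0], [v_1], [v_2], [v_3], [v_4]
  1-simplices (10): [v_0,v_1], [v_0,v_2], [v_0,v_3], [v_0,v_4], [v_1,v_2], [v_1,v_3], [v_1,v_4], [v_2,v_3], [v_2,v_4], [v_3,v_4]
  2-simplices (5): [v_0,v_1,v_2], [v_0,v_1,v_4], [v_0,v_2,v_3], [v_1,v_3,v_4], [v_2,v_3,v_4]

giving chain groups C_0 ≅ Z^5, C_1 ≅ Z^10, C_2 ≅ Z^5.

Boundary ∂_1: C_1 → C_0 sends each edge [p,q] (with p < q) to q − p. For instance
  ∂[v_0,v_2] = [v_2] − [v_0].
As a 5×10 matrix over Z this has rank 4, with invariant factors (1,1,1,1).

Boundary ∂_2: C_2 → C_1 sends each 2-simplex [p,q,r] to [q,r] − [p,r] + [p,q]. For instance
  ∂[v_2,v_3,v_4] = [v_3,v_4] − [v_2,v_4] + [v_2,v_3],
  ∂[v_0,v_2,v_3] = [v_2,v_3] − [v_0,v_3] + [v_0,v_2].
This gives a 10×5 integer matrix of rank 5; reducing to Smith normal form yields diagonal entries (1,1,1,1,1).

Now H_k = ker ∂_k / im ∂_{k+1}, so:

  H_0: rank C_0 − rank ∂_1 = 5 − 4 = 1, and the invariant factors of ∂_1 are all 1, so H_0 ≅ Z.
  H_1: rank ker ∂_1 − rank ∂_2 = (10 − 4) − 5 = 1, and the invariant factors of ∂_2 are all 1, so H_1 ≅ Z.
  H_2: rank ker ∂_2 − rank ∂_3 = (5 − 5) − 0 = 0, and there is no ∂_3, so H_2 ≅ 0.

As a check, the Euler characteristic is 5 − 10 + 5 = 0, which agrees with 1 − 1 + 0 = 0.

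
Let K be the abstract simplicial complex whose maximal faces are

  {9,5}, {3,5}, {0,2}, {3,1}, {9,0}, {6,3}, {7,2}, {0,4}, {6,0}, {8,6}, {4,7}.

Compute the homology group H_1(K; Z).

H_1 ≅ Z^2.

We work with the vertex ordering 0 < 1 < 2 < 3 < 4 < 5 < 6 < 7 < 8 < 9. The simplices of K, each written with vertices in increasing order, are:

  0-simplices (10): [0], [1], [2], [3], [4], [5], [6], [7], [8], [9]
  1-simplices (11): [0,2], [0,4], [0,6], [0,9], [1,3], [2,7], [3,5], [3,6], [4,7], [5,9], [6,8]

giving chain groups C_0 ≅ Z^10, C_1 ≅ Z^11.

∂_1: C_1 → C_0 is given by ∂[p,q] = [q] − [p]. For instance
  ∂[3,5] = [5] − [3].
As a 10×11 matrix over Z this has rank 9, with invariant factors (1,1,1,1,1,1,1,1,1).

Now H_k = ker ∂_k / im ∂_{k+1}, so:

  H_1: rank ker ∂_1 − rank ∂_2 = (11 − 9) − 0 = 2, and there is no ∂_2, so H_1 = Z^2.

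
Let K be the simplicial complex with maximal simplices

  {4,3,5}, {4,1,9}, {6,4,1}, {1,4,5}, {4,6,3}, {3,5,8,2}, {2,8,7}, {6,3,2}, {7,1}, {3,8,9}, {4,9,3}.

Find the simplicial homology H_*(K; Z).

K has 9 vertices, 21 edges, 13 triangles, 1 3-simplex.
rank ∂_0 = 0, rank ∂_1 = 8 ⇒ b_0 = 9 − 0 − 8 = 1; all invariant factors of ∂_1 are 1 so no torsion. So H_0 = Z.
rank ∂_1 = 8, rank ∂_2 = 12 ⇒ b_1 = 21 − 8 − 12 = 1; all invariant factors of ∂_2 are 1 so no torsion. So H_1 = Z.
rank ∂_2 = 12, rank ∂_3 = 1 ⇒ b_2 = 13 − 12 − 1 = 0; all invariant factors of ∂_3 are 1 so no torsion. So H_2 = 0.
rank ∂_3 = 1, rank ∂_4 = 0 ⇒ b_3 = 1 − 1 − 0 = 0. So H_3 = 0.

H_0 = Z,  H_1 = Z,  H_2 = 0,  H_3 = 0.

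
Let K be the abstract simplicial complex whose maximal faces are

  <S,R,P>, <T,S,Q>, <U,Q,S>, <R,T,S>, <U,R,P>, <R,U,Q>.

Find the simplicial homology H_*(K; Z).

Take the total order P < Q < R < S < T < U on the vertex set. Then K (dimension 2) consists of the simplices:

  0-simplices (6): P, Q, R, S, T, U
  1-simplices (12): PR, PS, PU, QR, QS, QT, QU, RS, RT, RU, ST, SU
  2-simplices (6): PRS, PRU, QRU, QST, QSU, RST

giving chain groups C_0 ≅ Z^6, C_1 ≅ Z^12, C_2 ≅ Z^6.

Boundary ∂_1: C_1 → C_0 is given by ∂[p,q] = [q] − [p]. For instance
  ∂RU = U − R.
The resulting 6×12 matrix has rank 5, and its Smith normal form has invariant factors (1,1,1,1,1).

∂_2: C_2 → C_1 maps a triangle to the signed sum of its edges. For instance
  ∂QSU = SU − QU + QS,
  ∂RST = ST − RT + RS.
This gives a 12×6 integer matrix of rank 6; reducing to Smith normal form yields diagonal entries (1,1,1,1,1,1).

From H_k ≅ ker(∂_k) / im(∂_{k+1}) we obtain:

  H_0: rank C_0 − rank ∂_1 = 6 − 5 = 1, and the invariant factors of ∂_1 are all 1, so H_0 = Z.
  H_1: rank ker ∂_1 − rank ∂_2 = (12 − 5) − 6 = 1, and the invariant factors of ∂_2 are all 1, so H_1 = Z.
  H_2: rank ker ∂_2 − rank ∂_3 = (6 − 6) − 0 = 0, and there is no ∂_3, so H_2 = 0.

As a check, the Euler characteristic is 6 − 12 + 6 = 0, which agrees with 1 − 1 + 0 = 0.

H_0 = Z,  H_1 = Z,  H_2 = 0.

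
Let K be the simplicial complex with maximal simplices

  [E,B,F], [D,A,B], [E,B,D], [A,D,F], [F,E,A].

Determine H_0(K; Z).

H_0 = Z.

K has 5 vertices, 10 edges, 5 triangles.
rank ∂_0 = 0, rank ∂_1 = 4 ⇒ b_0 = 5 − 0 − 4 = 1; all invariant factors of ∂_1 are 1 so no torsion. So H_0 = Z.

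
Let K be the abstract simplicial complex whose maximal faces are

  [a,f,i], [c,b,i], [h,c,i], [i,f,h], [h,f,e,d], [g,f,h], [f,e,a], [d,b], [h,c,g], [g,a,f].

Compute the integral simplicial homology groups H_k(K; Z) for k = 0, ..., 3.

We work with the vertex ordering a < b < c < d < e < f < g < h < i. The simplices of K, each written with vertices in increasing order, are:

  0-simplices (9): a, b, c, d, e, f, g, h, i
  1-simplices (20): ae, af, ag, ai, bc, bd, bi, cg, ch, ci, de, df, dh, ef, eh, fg, fh, fi, gh, hi
  2-simplices (12): aef, afg, afi, bci, cgh, chi, def, deh, dfh, efh, fgh, fhi
  3-simplices (1): defh

so the chain groups are C_0 ≅ Z^9, C_1 ≅ Z^20, C_2 ≅ Z^12, C_3 ≅ Z^1.

Boundary ∂_1: C_1 → C_0 is given by ∂[p,q] = [q] − [p]. For instance
  ∂de = e − d.
The 9×20 boundary matrix has rank 8 and Smith normal form diag(1,1,1,1,1,1,1,1).

Boundary ∂_2: C_2 → C_1 acts by ∂[p,q,r] = [q,r] − [p,r] + [p,q]. For instance
  ∂fgh = gh − fh + fg,
  ∂cgh = gh − ch + cg.
The resulting 20×12 matrix has rank 11, and its Smith normal form has invariant factors (1,1,1,1,1,1,1,1,1,1,1).

∂_3: C_3 → C_2 sends each 3-simplex σ to the alternating sum Σ_i (−1)^i (σ with its i-th vertex removed). For instance
  ∂defh = efh − dfh + deh − def.
The resulting 12×1 matrix has rank 1, and its Smith normal form has invariant factors (1).

Reading off H_k = ker ∂_k / im ∂_{k+1}:

  H_0: rank C_0 − rank ∂_1 = 9 − 8 = 1, and the invariant factors of ∂_1 are all 1, so H_0 ≅ Z.
  H_1: rank ker ∂_1 − rank ∂_2 = (20 − 8) − 11 = 1, and the invariant factors of ∂_2 are all 1, so H_1 ≅ Z.
  H_2: rank ker ∂_2 − rank ∂_3 = (12 − 11) − 1 = 0, and the invariant factors of ∂_3 are all 1, so H_2 ≅ 0.
  H_3: rank ker ∂_3 − rank ∂_4 = (1 − 1) − 0 = 0, and there is no ∂_4, so H_3 ≅ 0.

As a check, the Euler characteristic is 9 − 20 + 12 − 1 = 0, which agrees with 1 − 1 + 0 − 0 = 0.

H_0 ≅ Z,  H_1 ≅ Z,  H_2 = 0,  H_3 = 0.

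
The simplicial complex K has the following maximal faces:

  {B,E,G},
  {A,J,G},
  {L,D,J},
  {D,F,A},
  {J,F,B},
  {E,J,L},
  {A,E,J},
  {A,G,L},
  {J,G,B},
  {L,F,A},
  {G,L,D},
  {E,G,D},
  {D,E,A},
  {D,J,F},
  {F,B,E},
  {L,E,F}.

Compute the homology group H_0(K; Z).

H_0 = Z.

Fix the vertex order A < B < D < E < F < G < J < L and write every simplex with vertices in increasing order. Then dim K = 2 and the simplices of K are:

  0-simplices (8): A, B, D, E, F, G, J, L
  1-simplices (24): AD, AE, AF, AG, AJ, AL, BE, BF, BG, BJ, DE, DF, DG, DJ, DL, EF, EG, EJ, EL, FJ, FL, GJ, GL, JL
  2-simplices (16): ADE, ADF, AEJ, AFL, AGJ, AGL, BEF, BEG, BFJ, BGJ, DEG, DFJ, DGL, DJL, EFL, EJL

Hence C_0 ≅ Z^8, C_1 ≅ Z^24, C_2 ≅ Z^16.

The boundary map ∂_1: C_1 → C_0 maps an edge to its endpoints' difference, ∂[p,q] = q − p.
The resulting 8×24 matrix has rank 7, and its Smith normal form has invariant factors (1,1,1,1,1,1,1).

The boundary map ∂_2: C_2 → C_1 acts by ∂[p,q,r] = [q,r] − [p,r] + [p,q]. For instance
  ∂DGL = GL − DL + DG,
  ∂AGL = GL − AL + AG.
The resulting 24×16 matrix has rank 15, and its Smith normal form has invariant factors (1,1,1,1,1,1,1,1,1,1,1,1,1,1,1).

From H_k ≅ ker(∂_k) / im(∂_{k+1}) we obtain:

  H_0: rank C_0 − rank ∂_1 = 8 − 7 = 1, and the invariant factors of ∂_1 are all 1, so H_0 ≅ Z.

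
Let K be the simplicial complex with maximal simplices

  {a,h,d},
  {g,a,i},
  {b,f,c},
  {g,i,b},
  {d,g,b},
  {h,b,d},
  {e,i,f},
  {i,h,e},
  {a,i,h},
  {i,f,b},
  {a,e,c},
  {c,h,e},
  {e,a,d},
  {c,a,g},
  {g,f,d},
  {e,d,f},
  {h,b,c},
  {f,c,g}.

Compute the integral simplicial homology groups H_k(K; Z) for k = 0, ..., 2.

We work with the vertex ordering a < b < c < d < e < f < g < h < i. The simplices of K, each written with vertices in increasing order, are:

  0-simplices (9): a, b, c, d, e, f, g, h, i
  1-simplices (27): ac, ad, ae, ag, ah, ai, bc, bd, bf, bg, bh, bi, ce, cf, cg, ch, de, df, dg, dh, ef, eh, ei, fg, fi, gi, hi
  2-simplices (18): ace, acg, ade, adh, agi, ahi, bcf, bch, bdg, bdh, bfi, bgi, ceh, cfg, def, dfg, efi, ehi

Hence C_0 ≅ Z^9, C_1 ≅ Z^27, C_2 ≅ Z^18.

Boundary ∂_1: C_1 → C_0 maps an edge to its endpoints' difference, ∂[p,q] = q − p. For instance
  ∂gi = i − g.
This gives a 9×27 integer matrix of rank 8; reducing to Smith normal form yields diagonal entries (1,1,1,1,1,1,1,1).

∂_2: C_2 → C_1 maps a triangle to the signed sum of its edges. For instance
  ∂agi = gi − ai + ag,
  ∂adh = dh − ah + ad.
The 27×18 boundary matrix has rank 18 and Smith normal form diag(1,1,1,1,1,1,1,1,1,1,1,1,1,1,1,1,1,2).

Reading off H_k = ker ∂_k / im ∂_{k+1}:

  H_0: rank C_0 − rank ∂_1 = 9 − 8 = 1, and the invariant factors of ∂_1 are all 1, so H_0 = Z.
  H_1: rank ker ∂_1 − rank ∂_2 = (27 − 8) − 18 = 1, and ∂_2 has invariant factor 2 > 1, so H_1 = Z ⊕ Z/2.
  H_2: rank ker ∂_2 − rank ∂_3 = (18 − 18) − 0 = 0, and there is no ∂_3, so H_2 = 0.

As a check, the Euler characteristic is 9 − 27 + 18 = 0, which agrees with 1 − 1 + 0 = 0.
(K is a triangulation of the Klein bottle.)

H_0 ≅ Z,  H_1 ≅ Z ⊕ Z/2,  H_2 = 0.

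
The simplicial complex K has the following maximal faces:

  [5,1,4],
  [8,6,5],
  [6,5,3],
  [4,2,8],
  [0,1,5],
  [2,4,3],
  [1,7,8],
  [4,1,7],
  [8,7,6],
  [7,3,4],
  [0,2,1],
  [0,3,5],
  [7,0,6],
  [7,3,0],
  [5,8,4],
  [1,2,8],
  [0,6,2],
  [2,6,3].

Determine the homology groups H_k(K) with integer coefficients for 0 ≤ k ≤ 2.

Fix the vertex order 0 < 1 < 2 < 3 < 4 < 5 < 6 < 7 < 8 and write every simplex with vertices in increasing order. Then dim K = 2 and the simplices of K are:

  0-simplices (9): [0], [1], [2], [3], [4], [5], [6], [7], [8]
  1-simplices (27): (27 of them)
  2-simplices (18): [0,1,2], [0,1,5], [0,2,6], [0,3,5], [0,3,7], [0,6,7], [1,2,8], [1,4,5], [1,4,7], [1,7,8], [2,3,4], [2,3,6], [2,4,8], [3,4,7], [3,5,6], [4,5,8], [5,6,8], [6,7,8]

giving chain groups C_0 ≅ Z^9, C_1 ≅ Z^27, C_2 ≅ Z^18.

∂_1: C_1 → C_0 sends each edge [p,q] (with p < q) to q − p.
The resulting 9×27 matrix has rank 8, and its Smith normal form has invariant factors (1,1,1,1,1,1,1,1).

∂_2: C_2 → C_1 maps a triangle to the signed sum of its edges. For instance
  ∂[0,1,5] = [1,5] − [0,5] + [0,1],
  ∂[0,2,6] = [2,6] − [0,6] + [0,2].
This gives a 27×18 integer matrix of rank 18; reducing to Smith normal form yields diagonal entries (1,1,1,1,1,1,1,1,1,1,1,1,1,1,1,1,1,2).

From H_k ≅ ker(∂_k) / im(∂_{k+1}) we obtain:

  H_0: rank C_0 − rank ∂_1 = 9 − 8 = 1, and the invariant factors of ∂_1 are all 1, so H_0 = Z.
  H_1: rank ker ∂_1 − rank ∂_2 = (27 − 8) − 18 = 1, and ∂_2 has invariant factor 2 > 1, so H_1 = Z ⊕ Z/2Z.
  H_2: rank ker ∂_2 − rank ∂_3 = (18 − 18) − 0 = 0, and there is no ∂_3, so H_2 = 0.

(K is a triangulation of the Klein bottle.)

H_0 ≅ Z,  H_1 ≅ Z ⊕ Z/2Z,  H_2 = 0.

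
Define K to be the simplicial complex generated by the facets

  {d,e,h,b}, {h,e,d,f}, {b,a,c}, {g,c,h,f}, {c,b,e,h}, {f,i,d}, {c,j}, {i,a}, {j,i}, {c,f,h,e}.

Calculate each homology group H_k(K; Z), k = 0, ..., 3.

Order the vertices as a < b < c < d < e < f < g < h < i < j. Listing each simplex with vertices in this order, K has dimension 3 with simplices:

  0-simplices (10): a, b, c, d, e, f, g, h, i, j
  1-simplices (23): ab, ac, ai, bc, bd, be, bh, ce, cf, cg, ch, cj, de, df, dh, di, ef, eh, fg, fh, fi, gh, ij
  2-simplices (17): abc, bce, bch, bde, bdh, beh, cef, ceh, cfg, cfh, cgh, def, deh, dfh, dfi, efh, fgh
  3-simplices (5): bceh, bdeh, cefh, cfgh, defh

so the chain groups are C_0 ≅ Z^10, C_1 ≅ Z^23, C_2 ≅ Z^17, C_3 ≅ Z^5.

The boundary map ∂_1: C_1 → C_0 is given by ∂[p,q] = [q] − [p].
The 10×23 boundary matrix has rank 9 and Smith normal form diag(1,1,1,1,1,1,1,1,1).

Boundary ∂_2: C_2 → C_1 sends each 2-simplex [p,q,r] to [q,r] − [p,r] + [p,q]. For instance
  ∂efh = fh − eh + ef,
  ∂dfh = fh − dh + df.
The 23×17 boundary matrix has rank 12 and Smith normal form diag(1,1,1,1,1,1,1,1,1,1,1,1).

The boundary map ∂_3: C_3 → C_2 sends each 3-simplex σ to the alternating sum Σ_i (−1)^i (σ with its i-th vertex removed). For instance
  ∂cfgh = fgh − cgh + cfh − cfg,
  ∂cefh = efh − cfh + ceh − cef.
This gives a 17×5 integer matrix of rank 5; reducing to Smith normal form yields diagonal entries (1,1,1,1,1).

Reading off H_k = ker ∂_k / im ∂_{k+1}:

  H_0: rank C_0 − rank ∂_1 = 10 − 9 = 1, and the invariant factors of ∂_1 are all 1, so H_0 = Z.
  H_1: rank ker ∂_1 − rank ∂_2 = (23 − 9) − 12 = 2, and the invariant factors of ∂_2 are all 1, so H_1 = Z^2.
  H_2: rank ker ∂_2 − rank ∂_3 = (17 − 12) − 5 = 0, and the invariant factors of ∂_3 are all 1, so H_2 = 0.
  H_3: rank ker ∂_3 − rank ∂_4 = (5 − 5) − 0 = 0, and there is no ∂_4, so H_3 = 0.

H_0 = Z,  H_1 = Z^2,  H_2 = 0,  H_3 = 0.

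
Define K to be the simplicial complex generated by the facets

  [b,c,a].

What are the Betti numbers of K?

b_0 = 1, b_1 = 0, b_2 = 0.

We work with the vertex ordering a < b < c. The simplices of K, each written with vertices in increasing order, are:

  0-simplices (3): a, b, c
  1-simplices (3): ab, ac, bc
  2-simplices (1): abc

Hence C_0 ≅ Z^3, C_1 ≅ Z^3, C_2 ≅ Z^1.

The boundary map ∂_1: C_1 → C_0 is given by ∂[p,q] = [q] − [p]. For instance
  ∂ac = c − a.
The resulting 3×3 matrix has rank 2, and its Smith normal form has invariant factors (1,1).

∂_2: C_2 → C_1 sends each 2-simplex [p,q,r] to [q,r] − [p,r] + [p,q]. For instance
  ∂abc = bc − ac + ab.
The 3×1 boundary matrix has rank 1 and Smith normal form diag(1).

Computing H_k = (kernel of ∂_k) / (image of ∂_{k+1}):

  H_0: rank C_0 − rank ∂_1 = 3 − 2 = 1, and the invariant factors of ∂_1 are all 1, so H_0 = Z.
  H_1: rank ker ∂_1 − rank ∂_2 = (3 − 2) − 1 = 0, and the invariant factors of ∂_2 are all 1, so H_1 = 0.
  H_2: rank ker ∂_2 − rank ∂_3 = (1 − 1) − 0 = 0, and there is no ∂_3, so H_2 = 0.

(K is a triangulation of the 2-simplex.)

Hence the Betti numbers are b_0 = 1, b_1 = 0, b_2 = 0.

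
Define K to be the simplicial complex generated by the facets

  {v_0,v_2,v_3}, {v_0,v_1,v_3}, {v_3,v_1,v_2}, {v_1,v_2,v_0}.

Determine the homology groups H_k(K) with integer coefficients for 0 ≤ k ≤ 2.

Fix the vertex order v_0 < v_1 < v_2 < v_3 and write every simplex with vertices in increasing order. Then dim K = 2 and the simplices of K are:

  0-simplices (4): [v_0], [v_1], [v_2], [v_3]
  1-simplices (6): [v_0,v_1], [v_0,v_2], [v_0,v_3], [v_1,v_2], [v_1,v_3], [v_2,v_3]
  2-simplices (4): [v_0,v_1,v_2], [v_0,v_1,v_3], [v_0,v_2,v_3], [v_1,v_2,v_3]

so the chain groups are C_0 ≅ Z^4, C_1 ≅ Z^6, C_2 ≅ Z^4.

∂_1: C_1 → C_0 maps an edge to its endpoints' difference, ∂[p,q] = q − p.
This gives a 4×6 integer matrix of rank 3; reducing to Smith normal form yields diagonal entries (1,1,1).

∂_2: C_2 → C_1 sends each 2-simplex [p,q,r] to [q,r] − [p,r] + [p,q]. For instance
  ∂[v_0,v_1,v_3] = [v_1,v_3] − [v_0,v_3] + [v_0,v_1],
  ∂[v_0,v_2,v_3] = [v_2,v_3] − [v_0,v_3] + [v_0,v_2].
This gives a 6×4 integer matrix of rank 3; reducing to Smith normal form yields diagonal entries (1,1,1).

Reading off H_k = ker ∂_k / im ∂_{k+1}:

  H_0: rank C_0 − rank ∂_1 = 4 − 3 = 1, and the invariant factors of ∂_1 are all 1, so H_0 = Z.
  H_1: rank ker ∂_1 − rank ∂_2 = (6 − 3) − 3 = 0, and the invariant factors of ∂_2 are all 1, so H_1 = 0.
  H_2: rank ker ∂_2 − rank ∂_3 = (4 − 3) − 0 = 1, and there is no ∂_3, so H_2 = Z.

H_0 = Z,  H_1 = 0,  H_2 = Z.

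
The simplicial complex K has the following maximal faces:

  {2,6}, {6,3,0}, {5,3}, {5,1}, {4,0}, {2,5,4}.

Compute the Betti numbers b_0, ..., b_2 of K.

b_0 = 1, b_1 = 2, b_2 = 0.

Order the vertices as 0 < 1 < 2 < 3 < 4 < 5 < 6. Listing each simplex with vertices in this order, K has dimension 2 with simplices:

  0-simplices (7): [0], [1], [2], [3], [4], [5], [6]
  1-simplices (10): [0,3], [0,4], [0,6], [1,5], [2,4], [2,5], [2,6], [3,5], [3,6], [4,5]
  2-simplices (2): [0,3,6], [2,4,5]

so the chain groups are C_0 ≅ Z^7, C_1 ≅ Z^10, C_2 ≅ Z^2.

The boundary map ∂_1: C_1 → C_0 maps an edge to its endpoints' difference, ∂[p,q] = q − p. For instance
  ∂[2,6] = [6] − [2].
This gives a 7×10 integer matrix of rank 6; reducing to Smith normal form yields diagonal entries (1,1,1,1,1,1).

The boundary map ∂_2: C_2 → C_1 maps a triangle to the signed sum of its edges. For instance
  ∂[2,4,5] = [4,5] − [2,5] + [2,4],
  ∂[0,3,6] = [3,6] − [0,6] + [0,3].
The 10×2 boundary matrix has rank 2 and Smith normal form diag(1,1).

From H_k ≅ ker(∂_k) / im(∂_{k+1}) we obtain:

  H_0: rank C_0 − rank ∂_1 = 7 − 6 = 1, and the invariant factors of ∂_1 are all 1, so H_0 = Z.
  H_1: rank ker ∂_1 − rank ∂_2 = (10 − 6) − 2 = 2, and the invariant factors of ∂_2 are all 1, so H_1 = Z^2.
  H_2: rank ker ∂_2 − rank ∂_3 = (2 − 2) − 0 = 0, and there is no ∂_3, so H_2 = 0.

Hence the Betti numbers are b_0 = 1, b_1 = 2, b_2 = 0.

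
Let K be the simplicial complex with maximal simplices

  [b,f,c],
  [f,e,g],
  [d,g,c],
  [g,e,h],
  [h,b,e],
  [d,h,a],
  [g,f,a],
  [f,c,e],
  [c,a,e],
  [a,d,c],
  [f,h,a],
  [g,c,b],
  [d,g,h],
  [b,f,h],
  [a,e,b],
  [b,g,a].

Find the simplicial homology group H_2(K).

H_2 = Z.

Order the vertices as a < b < c < d < e < f < g < h. Listing each simplex with vertices in this order, K has dimension 2 with simplices:

  0-simplices (8): a, b, c, d, e, f, g, h
  1-simplices (24): ab, ac, ad, ae, af, ag, ah, bc, be, bf, bg, bh, cd, ce, cf, cg, dg, dh, ef, eg, eh, fg, fh, gh
  2-simplices (16): abe, abg, acd, ace, adh, afg, afh, bcf, bcg, beh, bfh, cdg, cef, dgh, efg, egh

so the chain groups are C_0 ≅ Z^8, C_1 ≅ Z^24, C_2 ≅ Z^16.

∂_1: C_1 → C_0 is given by ∂[p,q] = [q] − [p].
The resulting 8×24 matrix has rank 7, and its Smith normal form has invariant factors (1,1,1,1,1,1,1).

∂_2: C_2 → C_1 sends each 2-simplex [p,q,r] to [q,r] − [p,r] + [p,q]. For instance
  ∂cdg = dg − cg + cd,
  ∂cef = ef − cf + ce.
As a 24×16 matrix over Z this has rank 15, with invariant factors (1,1,1,1,1,1,1,1,1,1,1,1,1,1,1).

Computing H_k = (kernel of ∂_k) / (image of ∂_{k+1}):

  H_2: rank ker ∂_2 − rank ∂_3 = (16 − 15) − 0 = 1, and there is no ∂_3, so H_2 ≅ Z.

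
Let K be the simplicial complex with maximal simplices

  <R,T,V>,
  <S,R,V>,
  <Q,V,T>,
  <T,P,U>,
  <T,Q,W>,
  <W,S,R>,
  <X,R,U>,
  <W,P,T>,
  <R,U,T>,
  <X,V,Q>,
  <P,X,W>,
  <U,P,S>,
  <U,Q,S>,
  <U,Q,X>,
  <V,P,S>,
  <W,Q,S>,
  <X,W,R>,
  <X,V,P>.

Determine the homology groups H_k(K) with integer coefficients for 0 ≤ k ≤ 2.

H_0 = Z,  H_1 = Z^2,  H_2 = Z.

Fix the vertex order P < Q < R < S < T < U < V < W < X and write every simplex with vertices in increasing order. Then dim K = 2 and the simplices of K are:

  0-simplices (9): P, Q, R, S, T, U, V, W, X
  1-simplices (27): PS, PT, PU, PV, PW, PX, QS, QT, QU, QV, QW, QX, RS, RT, RU, RV, RW, RX, SU, SV, SW, TU, TV, TW, UX, VX, WX
  2-simplices (18): PSU, PSV, PTU, PTW, PVX, PWX, QSU, QSW, QTV, QTW, QUX, QVX, RSV, RSW, RTU, RTV, RUX, RWX

Hence C_0 ≅ Z^9, C_1 ≅ Z^27, C_2 ≅ Z^18.

∂_1: C_1 → C_0 is given by ∂[p,q] = [q] − [p]. For instance
  ∂PV = V − P.
The 9×27 boundary matrix has rank 8 and Smith normal form diag(1,1,1,1,1,1,1,1).

∂_2: C_2 → C_1 sends each 2-simplex [p,q,r] to [q,r] − [p,r] + [p,q]. For instance
  ∂QVX = VX − QX + QV,
  ∂PVX = VX − PX + PV.
This gives a 27×18 integer matrix of rank 17; reducing to Smith normal form yields diagonal entries (1,1,1,1,1,1,1,1,1,1,1,1,1,1,1,1,1).

From H_k ≅ ker(∂_k) / im(∂_{k+1}) we obtain:

  H_0: rank C_0 − rank ∂_1 = 9 − 8 = 1, and the invariant factors of ∂_1 are all 1, so H_0 = Z.
  H_1: rank ker ∂_1 − rank ∂_2 = (27 − 8) − 17 = 2, and the invariant factors of ∂_2 are all 1, so H_1 = Z^2.
  H_2: rank ker ∂_2 − rank ∂_3 = (18 − 17) − 0 = 1, and there is no ∂_3, so H_2 = Z.

As a check, the Euler characteristic is 9 − 27 + 18 = 0, which agrees with 1 − 2 + 1 = 0.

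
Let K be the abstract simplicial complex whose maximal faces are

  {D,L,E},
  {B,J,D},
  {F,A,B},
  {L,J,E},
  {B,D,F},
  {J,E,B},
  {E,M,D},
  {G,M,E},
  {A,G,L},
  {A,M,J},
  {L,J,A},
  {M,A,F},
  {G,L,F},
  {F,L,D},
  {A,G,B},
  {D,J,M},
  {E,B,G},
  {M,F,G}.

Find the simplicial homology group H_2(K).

Order the vertices as A < B < D < E < F < G < J < L < M. Listing each simplex with vertices in this order, K has dimension 2 with simplices:

  0-simplices (9): A, B, D, E, F, G, J, L, M
  1-simplices (27): AB, AF, AG, AJ, AL, AM, BD, BE, BF, BG, BJ, DE, DF, DJ, DL, DM, EG, EJ, EL, EM, FG, FL, FM, GL, GM, JL, JM
  2-simplices (18): ABF, ABG, AFM, AGL, AJL, AJM, BDF, BDJ, BEG, BEJ, DEL, DEM, DFL, DJM, EGM, EJL, FGL, FGM

giving chain groups C_0 ≅ Z^9, C_1 ≅ Z^27, C_2 ≅ Z^18.

∂_1: C_1 → C_0 sends each edge [p,q] (with p < q) to q − p.
The resulting 9×27 matrix has rank 8, and its Smith normal form has invariant factors (1,1,1,1,1,1,1,1).

The boundary map ∂_2: C_2 → C_1 maps a triangle to the signed sum of its edges. For instance
  ∂EGM = GM − EM + EG,
  ∂EJL = JL − EL + EJ.
As a 27×18 matrix over Z this has rank 18, with invariant factors (1,1,1,1,1,1,1,1,1,1,1,1,1,1,1,1,1,2).

Now H_k = ker ∂_k / im ∂_{k+1}, so:

  H_2: rank ker ∂_2 − rank ∂_3 = (18 − 18) − 0 = 0, and there is no ∂_3, so H_2 = 0.

H_2 ≅ 0.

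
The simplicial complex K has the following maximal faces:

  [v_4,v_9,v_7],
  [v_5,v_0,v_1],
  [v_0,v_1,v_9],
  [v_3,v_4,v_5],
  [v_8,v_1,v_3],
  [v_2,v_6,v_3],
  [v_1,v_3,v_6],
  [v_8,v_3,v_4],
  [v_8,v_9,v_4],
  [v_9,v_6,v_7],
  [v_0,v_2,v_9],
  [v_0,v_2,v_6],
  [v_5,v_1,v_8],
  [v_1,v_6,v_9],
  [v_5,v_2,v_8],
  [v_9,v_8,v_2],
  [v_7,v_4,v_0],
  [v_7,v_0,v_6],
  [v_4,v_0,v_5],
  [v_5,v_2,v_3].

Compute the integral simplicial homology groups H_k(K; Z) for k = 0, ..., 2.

H_0 ≅ Z,  H_1 ≅ Z ⊕ Z/2Z,  H_2 = 0.

Order the vertices as v_0 < v_1 < v_2 < v_3 < v_4 < v_5 < v_6 < v_7 < v_8 < v_9. Listing each simplex with vertices in this order, K has dimension 2 with simplices:

  0-simplices (10): [v_0], [v_1], [v_2], [v_3], [v_4], [v_5], [v_6], [v_7], [v_8], [v_9]
  1-simplices (30): (30 of them)
  2-simplices (20): (20 of them)

Hence C_0 ≅ Z^10, C_1 ≅ Z^30, C_2 ≅ Z^20.

∂_1: C_1 → C_0 sends each edge [p,q] (with p < q) to q − p.
The resulting 10×30 matrix has rank 9, and its Smith normal form has invariant factors (1,1,1,1,1,1,1,1,1).

Boundary ∂_2: C_2 → C_1 sends each 2-simplex [p,q,r] to [q,r] − [p,r] + [p,q]. For instance
  ∂[v_0,v_1,v_5] = [v_1,v_5] − [v_0,v_5] + [v_0,v_1],
  ∂[v_4,v_7,v_9] = [v_7,v_9] − [v_4,v_9] + [v_4,v_7].
As a 30×20 matrix over Z this has rank 20, with invariant factors (1,1,1,1,1,1,1,1,1,1,1,1,1,1,1,1,1,1,1,2).

Reading off H_k = ker ∂_k / im ∂_{k+1}:

  H_0: rank C_0 − rank ∂_1 = 10 − 9 = 1, and the invariant factors of ∂_1 are all 1, so H_0 = Z.
  H_1: rank ker ∂_1 − rank ∂_2 = (30 − 9) − 20 = 1, and ∂_2 has invariant factor 2 > 1, so H_1 = Z ⊕ Z/2Z.
  H_2: rank ker ∂_2 − rank ∂_3 = (20 − 20) − 0 = 0, and there is no ∂_3, so H_2 = 0.

As a check, the Euler characteristic is 10 − 30 + 20 = 0, which agrees with 1 − 1 + 0 = 0.
(K is a triangulation of the Klein bottle.)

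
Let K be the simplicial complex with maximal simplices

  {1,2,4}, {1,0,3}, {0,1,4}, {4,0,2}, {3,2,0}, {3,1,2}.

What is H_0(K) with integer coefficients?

We work with the vertex ordering 0 < 1 < 2 < 3 < 4. The simplices of K, each written with vertices in increasing order, are:

  0-simplices (5): [0], [1], [2], [3], [4]
  1-simplices (9): [0,1], [0,2], [0,3], [0,4], [1,2], [1,3], [1,4], [2,3], [2,4]
  2-simplices (6): [0,1,3], [0,1,4], [0,2,3], [0,2,4], [1,2,3], [1,2,4]

giving chain groups C_0 ≅ Z^5, C_1 ≅ Z^9, C_2 ≅ Z^6.

The boundary map ∂_1: C_1 → C_0 sends each edge [p,q] (with p < q) to q − p.
As a 5×9 matrix over Z this has rank 4, with invariant factors (1,1,1,1).

The boundary map ∂_2: C_2 → C_1 sends each 2-simplex [p,q,r] to [q,r] − [p,r] + [p,q]. For instance
  ∂[0,1,4] = [1,4] − [0,4] + [0,1],
  ∂[0,1,3] = [1,3] − [0,3] + [0,1].
This gives a 9×6 integer matrix of rank 5; reducing to Smith normal form yields diagonal entries (1,1,1,1,1).

From H_k ≅ ker(∂_k) / im(∂_{k+1}) we obtain:

  H_0: rank C_0 − rank ∂_1 = 5 − 4 = 1, and the invariant factors of ∂_1 are all 1, so H_0 ≅ Z.

H_0 ≅ Z.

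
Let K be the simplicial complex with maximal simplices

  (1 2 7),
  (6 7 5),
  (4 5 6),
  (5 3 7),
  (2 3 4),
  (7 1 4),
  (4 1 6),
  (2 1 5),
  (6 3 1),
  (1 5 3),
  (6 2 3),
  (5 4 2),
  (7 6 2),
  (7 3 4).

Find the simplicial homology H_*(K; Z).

We work with the vertex ordering 1 < 2 < 3 < 4 < 5 < 6 < 7. The simplices of K, each written with vertices in increasing order, are:

  0-simplices (7): [1], [2], [3], [4], [5], [6], [7]
  1-simplices (21): [1,2], [1,3], [1,4], [1,5], [1,6], [1,7], [2,3], [2,4], [2,5], [2,6], [2,7], [3,4], [3,5], [3,6], [3,7], [4,5], [4,6], [4,7], [5,6], [5,7], [6,7]
  2-simplices (14): [1,2,5], [1,2,7], [1,3,5], [1,3,6], [1,4,6], [1,4,7], [2,3,4], [2,3,6], [2,4,5], [2,6,7], [3,4,7], [3,5,7], [4,5,6], [5,6,7]

Hence C_0 ≅ Z^7, C_1 ≅ Z^21, C_2 ≅ Z^14.

The boundary map ∂_1: C_1 → C_0 is given by ∂[p,q] = [q] − [p]. For instance
  ∂[1,4] = [4] − [1].
The resulting 7×21 matrix has rank 6, and its Smith normal form has invariant factors (1,1,1,1,1,1).

Boundary ∂_2: C_2 → C_1 maps a triangle to the signed sum of its edges. For instance
  ∂[5,6,7] = [6,7] − [5,7] + [5,6],
  ∂[1,4,6] = [4,6] − [1,6] + [1,4].
As a 21×14 matrix over Z this has rank 13, with invariant factors (1,1,1,1,1,1,1,1,1,1,1,1,1).

Reading off H_k = ker ∂_k / im ∂_{k+1}:

  H_0: rank C_0 − rank ∂_1 = 7 − 6 = 1, and the invariant factors of ∂_1 are all 1, so H_0 ≅ Z.
  H_1: rank ker ∂_1 − rank ∂_2 = (21 − 6) − 13 = 2, and the invariant factors of ∂_2 are all 1, so H_1 ≅ Z^2.
  H_2: rank ker ∂_2 − rank ∂_3 = (14 − 13) − 0 = 1, and there is no ∂_3, so H_2 ≅ Z.

As a check, the Euler characteristic is 7 − 21 + 14 = 0, which agrees with 1 − 2 + 1 = 0.
(K is a triangulation of the torus T^2.)

H_0 = Z,  H_1 = Z^2,  H_2 = Z.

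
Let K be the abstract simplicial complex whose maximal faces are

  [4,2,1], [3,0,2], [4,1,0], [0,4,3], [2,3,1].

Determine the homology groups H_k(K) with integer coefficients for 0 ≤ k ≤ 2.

We work with the vertex ordering 0 < 1 < 2 < 3 < 4. The simplices of K, each written with vertices in increasing order, are:

  0-simplices (5): [0], [1], [2], [3], [4]
  1-simplices (10): [0,1], [0,2], [0,3], [0,4], [1,2], [1,3], [1,4], [2,3], [2,4], [3,4]
  2-simplices (5): [0,1,4], [0,2,3], [0,3,4], [1,2,3], [1,2,4]

Hence C_0 ≅ Z^5, C_1 ≅ Z^10, C_2 ≅ Z^5.

Boundary ∂_1: C_1 → C_0 maps an edge to its endpoints' difference, ∂[p,q] = q − p. For instance
  ∂[1,2] = [2] − [1].
The 5×10 boundary matrix has rank 4 and Smith normal form diag(1,1,1,1).

Boundary ∂_2: C_2 → C_1 acts by ∂[p,q,r] = [q,r] − [p,r] + [p,q]. For instance
  ∂[1,2,4] = [2,4] − [1,4] + [1,2],
  ∂[0,3,4] = [3,4] − [0,4] + [0,3].
As a 10×5 matrix over Z this has rank 5, with invariant factors (1,1,1,1,1).

Now H_k = ker ∂_k / im ∂_{k+1}, so:

  H_0: rank C_0 − rank ∂_1 = 5 − 4 = 1, and the invariant factors of ∂_1 are all 1, so H_0 ≅ Z.
  H_1: rank ker ∂_1 − rank ∂_2 = (10 − 4) − 5 = 1, and the invariant factors of ∂_2 are all 1, so H_1 ≅ Z.
  H_2: rank ker ∂_2 − rank ∂_3 = (5 − 5) − 0 = 0, and there is no ∂_3, so H_2 ≅ 0.

As a check, the Euler characteristic is 5 − 10 + 5 = 0, which agrees with 1 − 1 + 0 = 0.

H_0 = Z,  H_1 = Z,  H_2 = 0.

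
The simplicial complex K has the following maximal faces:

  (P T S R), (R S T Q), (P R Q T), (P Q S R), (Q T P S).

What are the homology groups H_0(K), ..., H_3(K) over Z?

We work with the vertex ordering P < Q < R < S < T. The simplices of K, each written with vertices in increasing order, are:

  0-simplices (5): P, Q, R, S, T
  1-simplices (10): PQ, PR, PS, PT, QR, QS, QT, RS, RT, ST
  2-simplices (10): PQR, PQS, PQT, PRS, PRT, PST, QRS, QRT, QST, RST
  3-simplices (5): PQRS, PQRT, PQST, PRST, QRST

Hence C_0 ≅ Z^5, C_1 ≅ Z^10, C_2 ≅ Z^10, C_3 ≅ Z^5.

∂_1: C_1 → C_0 is given by ∂[p,q] = [q] − [p].
This gives a 5×10 integer matrix of rank 4; reducing to Smith normal form yields diagonal entries (1,1,1,1).

∂_2: C_2 → C_1 acts by ∂[p,q,r] = [q,r] − [p,r] + [p,q]. For instance
  ∂QST = ST − QT + QS,
  ∂PST = ST − PT + PS.
As a 10×10 matrix over Z this has rank 6, with invariant factors (1,1,1,1,1,1).

The boundary map ∂_3: C_3 → C_2 sends each 3-simplex σ to the alternating sum Σ_i (−1)^i (σ with its i-th vertex removed). For instance
  ∂PRST = RST − PST + PRT − PRS,
  ∂PQST = QST − PST + PQT − PQS.
The 10×5 boundary matrix has rank 4 and Smith normal form diag(1,1,1,1).

Now H_k = ker ∂_k / im ∂_{k+1}, so:

  H_0: rank C_0 − rank ∂_1 = 5 − 4 = 1, and the invariant factors of ∂_1 are all 1, so H_0 ≅ Z.
  H_1: rank ker ∂_1 − rank ∂_2 = (10 − 4) − 6 = 0, and the invariant factors of ∂_2 are all 1, so H_1 ≅ 0.
  H_2: rank ker ∂_2 − rank ∂_3 = (10 − 6) − 4 = 0, and the invariant factors of ∂_3 are all 1, so H_2 ≅ 0.
  H_3: rank ker ∂_3 − rank ∂_4 = (5 − 4) − 0 = 1, and there is no ∂_4, so H_3 ≅ Z.

(K is a triangulation of the 3-sphere S^3.)

H_0 = Z,  H_1 = 0,  H_2 = 0,  H_3 = Z.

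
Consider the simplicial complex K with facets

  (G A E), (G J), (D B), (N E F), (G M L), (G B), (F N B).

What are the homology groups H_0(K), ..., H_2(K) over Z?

We work with the vertex ordering A < B < D < E < F < G < J < L < M < N. The simplices of K, each written with vertices in increasing order, are:

  0-simplices (10): A, B, D, E, F, G, J, L, M, N
  1-simplices (14): AE, AG, BD, BF, BG, BN, EF, EG, EN, FN, GJ, GL, GM, LM
  2-simplices (4): AEG, BFN, EFN, GLM

Hence C_0 ≅ Z^10, C_1 ≅ Z^14, C_2 ≅ Z^4.

∂_1: C_1 → C_0 maps an edge to its endpoints' difference, ∂[p,q] = q − p. For instance
  ∂AE = E − A.
The resulting 10×14 matrix has rank 9, and its Smith normal form has invariant factors (1,1,1,1,1,1,1,1,1).

∂_2: C_2 → C_1 maps a triangle to the signed sum of its edges. For instance
  ∂AEG = EG − AG + AE,
  ∂EFN = FN − EN + EF.
The 14×4 boundary matrix has rank 4 and Smith normal form diag(1,1,1,1).

Reading off H_k = ker ∂_k / im ∂_{k+1}:

  H_0: rank C_0 − rank ∂_1 = 10 − 9 = 1, and the invariant factors of ∂_1 are all 1, so H_0 ≅ Z.
  H_1: rank ker ∂_1 − rank ∂_2 = (14 − 9) − 4 = 1, and the invariant factors of ∂_2 are all 1, so H_1 ≅ Z.
  H_2: rank ker ∂_2 − rank ∂_3 = (4 − 4) − 0 = 0, and there is no ∂_3, so H_2 ≅ 0.

H_0 ≅ Z,  H_1 ≅ Z,  H_2 = 0.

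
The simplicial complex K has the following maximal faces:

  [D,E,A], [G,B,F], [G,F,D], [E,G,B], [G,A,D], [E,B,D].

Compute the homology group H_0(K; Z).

We work with the vertex ordering A < B < D < E < F < G. The simplices of K, each written with vertices in increasing order, are:

  0-simplices (6): A, B, D, E, F, G
  1-simplices (12): AD, AE, AG, BD, BE, BF, BG, DE, DF, DG, EG, FG
  2-simplices (6): ADE, ADG, BDE, BEG, BFG, DFG

Hence C_0 ≅ Z^6, C_1 ≅ Z^12, C_2 ≅ Z^6.

Boundary ∂_1: C_1 → C_0 sends each edge [p,q] (with p < q) to q − p. For instance
  ∂BD = D − B.
The 6×12 boundary matrix has rank 5 and Smith normal form diag(1,1,1,1,1).

The boundary map ∂_2: C_2 → C_1 maps a triangle to the signed sum of its edges. For instance
  ∂ADE = DE − AE + AD,
  ∂BDE = DE − BE + BD.
The resulting 12×6 matrix has rank 6, and its Smith normal form has invariant factors (1,1,1,1,1,1).

Computing H_k = (kernel of ∂_k) / (image of ∂_{k+1}):

  H_0: rank C_0 − rank ∂_1 = 6 − 5 = 1, and the invariant factors of ∂_1 are all 1, so H_0 ≅ Z.

(K is a triangulation of the cylinder S^1 x I.)

H_0 = Z.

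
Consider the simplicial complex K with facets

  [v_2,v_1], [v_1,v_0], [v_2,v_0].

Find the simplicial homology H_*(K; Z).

H_0 = Z,  H_1 = Z.

Order the vertices as v_0 < v_1 < v_2. Listing each simplex with vertices in this order, K has dimension 1 with simplices:

  0-simplices (3): [v_0], [v_1], [v_2]
  1-simplices (3): [v_0,v_1], [v_0,v_2], [v_1,v_2]

so the chain groups are C_0 ≅ Z^3, C_1 ≅ Z^3.

∂_1: C_1 → C_0 is given by ∂[p,q] = [q] − [p]. For instance
  ∂[v_0,v_1] = [v_1] − [v_0].
As a 3×3 matrix over Z this has rank 2, with invariant factors (1,1).

Now H_k = ker ∂_k / im ∂_{k+1}, so:

  H_0: rank C_0 − rank ∂_1 = 3 − 2 = 1, and the invariant factors of ∂_1 are all 1, so H_0 = Z.
  H_1: rank ker ∂_1 − rank ∂_2 = (3 − 2) − 0 = 1, and there is no ∂_2, so H_1 = Z.

(K is a triangulation of the circle S^1.)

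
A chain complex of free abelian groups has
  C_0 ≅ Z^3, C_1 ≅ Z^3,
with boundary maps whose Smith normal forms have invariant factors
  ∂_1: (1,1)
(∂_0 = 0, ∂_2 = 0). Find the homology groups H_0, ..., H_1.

H_0 = Z,  H_1 = Z.

H_0: b_0 = 3 − 0 − 2 = 1; torsion from ∂_1 factors > 1: none. So H_0 = Z.
H_1: b_1 = 3 − 2 − 0 = 1; torsion from ∂_2 factors > 1: none. So H_1 = Z.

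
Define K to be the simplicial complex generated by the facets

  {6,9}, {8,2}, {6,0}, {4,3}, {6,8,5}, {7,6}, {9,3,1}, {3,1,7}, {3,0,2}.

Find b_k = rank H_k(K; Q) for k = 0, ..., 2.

K has 10 vertices, 16 edges, 4 triangles.
rank ∂_0 = 0, rank ∂_1 = 9 ⇒ b_0 = 10 − 0 − 9 = 1; all invariant factors of ∂_1 are 1 so no torsion. So H_0 ≅ Z.
rank ∂_1 = 9, rank ∂_2 = 4 ⇒ b_1 = 16 − 9 − 4 = 3; all invariant factors of ∂_2 are 1 so no torsion. So H_1 ≅ Z^3.
rank ∂_2 = 4, rank ∂_3 = 0 ⇒ b_2 = 4 − 4 − 0 = 0. So H_2 ≅ 0.

b_0 = 1, b_1 = 3, b_2 = 0.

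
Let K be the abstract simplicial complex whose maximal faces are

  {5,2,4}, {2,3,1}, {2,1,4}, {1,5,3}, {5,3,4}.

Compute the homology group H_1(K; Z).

H_1 ≅ Z.

Order the vertices as 1 < 2 < 3 < 4 < 5. Listing each simplex with vertices in this order, K has dimension 2 with simplices:

  0-simplices (5): [1], [2], [3], [4], [5]
  1-simplices (10): [1,2], [1,3], [1,4], [1,5], [2,3], [2,4], [2,5], [3,4], [3,5], [4,5]
  2-simplices (5): [1,2,3], [1,2,4], [1,3,5], [2,4,5], [3,4,5]

giving chain groups C_0 ≅ Z^5, C_1 ≅ Z^10, C_2 ≅ Z^5.

The boundary map ∂_1: C_1 → C_0 sends each edge [p,q] (with p < q) to q − p. For instance
  ∂[1,2] = [2] − [1].
The 5×10 boundary matrix has rank 4 and Smith normal form diag(1,1,1,1).

∂_2: C_2 → C_1 maps a triangle to the signed sum of its edges. For instance
  ∂[1,2,3] = [2,3] − [1,3] + [1,2],
  ∂[3,4,5] = [4,5] − [3,5] + [3,4].
This gives a 10×5 integer matrix of rank 5; reducing to Smith normal form yields diagonal entries (1,1,1,1,1).

Now H_k = ker ∂_k / im ∂_{k+1}, so:

  H_1: rank ker ∂_1 − rank ∂_2 = (10 − 4) − 5 = 1, and the invariant factors of ∂_2 are all 1, so H_1 = Z.

(K is a triangulation of the Möbius band.)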